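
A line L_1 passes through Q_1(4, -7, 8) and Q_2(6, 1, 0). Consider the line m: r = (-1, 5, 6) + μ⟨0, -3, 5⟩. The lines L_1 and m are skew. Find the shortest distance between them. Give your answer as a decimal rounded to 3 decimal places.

9.495

A direction vector for L_1 is Q_2 − Q_1 = (2, 8, -8).
Common perpendicular direction n = (2, 8, -8) × (0, -3, 5) = (16, -10, -6).
With w = (-1, 5, 6) − (4, -7, 8) = (-5, 12, -2), w · n = -188.
Distance = |w · n| / |n| = |-188| / √392 ≈ 9.495.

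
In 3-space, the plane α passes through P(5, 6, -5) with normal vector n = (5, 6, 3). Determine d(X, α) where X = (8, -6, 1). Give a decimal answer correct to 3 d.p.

α: n·r = n·P gives 5x + 6y + 3z = 46.
n·X − d = (5)·(8) + (6)·(-6) + (3)·(1) − 46 = -39; |n| = √70.
Distance = |-39| / √70 = 39/√70 ≈ 4.661.

4.661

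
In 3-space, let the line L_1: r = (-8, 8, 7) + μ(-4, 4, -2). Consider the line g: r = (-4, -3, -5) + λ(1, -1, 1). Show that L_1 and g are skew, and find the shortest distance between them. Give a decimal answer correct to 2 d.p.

Common perpendicular direction n = (-4, 4, -2) × (1, -1, 1) = (2, 2, 0).
With w = (-4, -3, -5) − (-8, 8, 7) = (4, -11, -12), w · n = -14.
Since n ≠ 0 the lines are not parallel, and w · n = -14 ≠ 0 so they do not intersect; hence they are skew.
Distance = |w · n| / |n| = |-14| / √8 ≈ 4.95.

4.95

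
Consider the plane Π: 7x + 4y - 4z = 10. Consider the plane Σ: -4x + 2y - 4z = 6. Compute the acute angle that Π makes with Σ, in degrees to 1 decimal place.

cos θ = |n₁·n₂| / (|n₁||n₂|) = |-4| / (√81 · √36).
θ = arccos(0.07407) ≈ 85.8°.

85.8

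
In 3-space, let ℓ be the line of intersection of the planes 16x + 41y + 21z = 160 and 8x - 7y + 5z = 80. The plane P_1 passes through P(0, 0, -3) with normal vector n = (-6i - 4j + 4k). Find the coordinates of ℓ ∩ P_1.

(6, -1, 5)

Direction of ℓ: (16, 41, 21) × (8, -7, 5) = (352, 88, -440).
A point on ℓ: solving the two plane equations with x = 2 gives (2, -2, 10).
P_1: n·r = n·P gives -6x - 4y + 4z = -12.
Substitute r = (2, -2, 10) + t(352, 88, -440) into the plane: 36 + (-4224)t = -12, so t = 1/88.
Intersection: (2, -2, 10) + (1/88)·(352, 88, -440) = (6, -1, 5).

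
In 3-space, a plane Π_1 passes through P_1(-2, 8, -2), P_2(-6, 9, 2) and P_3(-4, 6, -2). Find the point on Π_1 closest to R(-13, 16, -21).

P_1P_2 = (-4, 1, 4), P_1P_3 = (-2, -2, 0); a normal to Π_1 is P_1P_2 × P_1P_3 = (8, -8, 10).
Using P_1: Π_1 has equation 8x - 8y + 10z = -100.
Foot = R − λn with λ = (n·R − d)/|n|² = (-442 − (-100))/228 = -3/2.
Foot = (-13, 16, -21) − (-3/2)·(8, -8, 10) = (-1, 4, -6).

(-1, 4, -6)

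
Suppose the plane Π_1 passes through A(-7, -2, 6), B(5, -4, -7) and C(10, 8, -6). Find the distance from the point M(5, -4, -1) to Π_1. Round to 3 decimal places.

4.000

AB = (12, -2, -13), AC = (17, 10, -12); a normal to Π_1 is AB × AC = (154, -77, 154).
Using A: Π_1 has equation 154x - 77y + 154z = 0.
n·M − d = (154)·(5) + (-77)·(-4) + (154)·(-1) − 0 = 924; |n| = √53361.
Distance = |924| / √53361 = 924/√53361 ≈ 4.000.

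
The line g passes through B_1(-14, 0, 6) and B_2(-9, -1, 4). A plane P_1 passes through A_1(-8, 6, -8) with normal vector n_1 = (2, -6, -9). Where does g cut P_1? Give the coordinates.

A direction vector for g is B_2 − B_1 = (5, -1, -2).
P_1: n_1·r = n_1·A_1 gives 2x - 6y - 9z = 20.
Substitute r = (-14, 0, 6) + t(5, -1, -2) into the plane: -82 + 34t = 20, so t = 3.
Intersection: (-14, 0, 6) + 3·(5, -1, -2) = (1, -3, 0).

(1, -3, 0)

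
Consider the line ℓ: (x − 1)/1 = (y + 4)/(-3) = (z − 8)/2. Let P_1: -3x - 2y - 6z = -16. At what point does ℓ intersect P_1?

ℓ has direction (1, -3, 2) through (1, -4, 8).
Substitute r = (1, -4, 8) + t(1, -3, 2) into the plane: -43 + (-9)t = -16, so t = -3.
Intersection: (1, -4, 8) + (-3)·(1, -3, 2) = (-2, 5, 2).

(-2, 5, 2)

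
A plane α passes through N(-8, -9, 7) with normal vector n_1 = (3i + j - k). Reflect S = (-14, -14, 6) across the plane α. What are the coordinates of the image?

(-2, -10, 2)

α: n_1·r = n_1·N gives 3x + y - z = -40.
λ = (n·S − d)/|n|² = (-62 − (-40))/11 = -2.
Reflection = S − 2λn = (-14, -14, 6) − (-4)·(3, 1, -1) = (-2, -10, 2).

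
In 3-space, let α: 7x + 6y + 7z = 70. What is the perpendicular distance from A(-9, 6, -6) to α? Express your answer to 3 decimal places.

n·A − d = (7)·(-9) + (6)·(6) + (7)·(-6) − 70 = -139; |n| = √134.
Distance = |-139| / √134 = 139/√134 ≈ 12.008.

12.008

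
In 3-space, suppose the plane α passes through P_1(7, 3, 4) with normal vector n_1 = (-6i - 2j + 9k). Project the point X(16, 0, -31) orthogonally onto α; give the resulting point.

α: n_1·r = n_1·P_1 gives -6x - 2y + 9z = -12.
Foot = X − λn with λ = (n·X − d)/|n|² = (-375 − (-12))/121 = -3.
Foot = (16, 0, -31) − (-3)·(-6, -2, 9) = (-2, -6, -4).

(-2, -6, -4)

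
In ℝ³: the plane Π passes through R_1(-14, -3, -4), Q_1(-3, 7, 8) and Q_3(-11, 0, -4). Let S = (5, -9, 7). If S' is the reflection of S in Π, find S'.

(-19, 15, 9)

R_1Q_1 = (11, 10, 12), R_1Q_3 = (3, 3, 0); a normal to Π is R_1Q_1 × R_1Q_3 = (-36, 36, 3).
Using R_1: Π has equation -36x + 36y + 3z = 384.
λ = (n·S − d)/|n|² = (-483 − 384)/2601 = -1/3.
Reflection = S − 2λn = (5, -9, 7) − (-2/3)·(-36, 36, 3) = (-19, 15, 9).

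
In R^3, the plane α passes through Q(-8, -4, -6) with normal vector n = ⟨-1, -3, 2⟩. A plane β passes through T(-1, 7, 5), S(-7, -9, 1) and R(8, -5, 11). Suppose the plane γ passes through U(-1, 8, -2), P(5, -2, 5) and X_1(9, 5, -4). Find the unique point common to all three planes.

α: n·r = n·Q gives -x - 3y + 2z = 8.
TS = (-6, -16, -4), TR = (9, -12, 6); a normal to β is TS × TR = (-144, 0, 216).
Using T: β has equation -144x + 216z = 1224.
UP = (6, -10, 7), UX_1 = (10, -3, -2); a normal to γ is UP × UX_1 = (41, 82, 82).
Using U: γ has equation 41x + 82y + 82z = 451.
Solving the 3×3 linear system -x - 3y + 2z = 8, -144x + 216z = 1224, 41x + 82y + 82z = 451 (e.g. by elimination or Cramer's rule, determinant = -67896) gives (-1, 1, 5).

(-1, 1, 5)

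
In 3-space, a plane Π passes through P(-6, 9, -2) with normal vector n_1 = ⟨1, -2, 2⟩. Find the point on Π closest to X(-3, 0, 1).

(-6, 6, -5)

Π: n_1·r = n_1·P gives x - 2y + 2z = -28.
Foot = X − λn with λ = (n·X − d)/|n|² = (-1 − (-28))/9 = 3.
Foot = (-3, 0, 1) − 3·(1, -2, 2) = (-6, 6, -5).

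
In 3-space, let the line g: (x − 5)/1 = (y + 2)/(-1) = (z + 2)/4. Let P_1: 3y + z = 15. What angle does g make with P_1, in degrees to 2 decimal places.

g has direction (1, -1, 4) through (5, -2, -2).
sin θ = |n·v| / (|n||v|) = |1| / (√10 · √18) = 0.07454.
θ ≈ 4.27°.

4.27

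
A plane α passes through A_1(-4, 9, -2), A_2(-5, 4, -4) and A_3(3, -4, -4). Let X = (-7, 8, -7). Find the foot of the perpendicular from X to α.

A_1A_2 = (-1, -5, -2), A_1A_3 = (7, -13, -2); a normal to α is A_1A_2 × A_1A_3 = (-16, -16, 48).
Using A_1: α has equation -16x - 16y + 48z = -176.
Foot = X − λn with λ = (n·X − d)/|n|² = (-352 − (-176))/2816 = -1/16.
Foot = (-7, 8, -7) − (-1/16)·(-16, -16, 48) = (-8, 7, -4).

(-8, 7, -4)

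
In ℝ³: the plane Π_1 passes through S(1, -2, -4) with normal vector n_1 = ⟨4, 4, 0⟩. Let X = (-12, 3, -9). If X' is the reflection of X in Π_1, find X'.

Π_1: n_1·r = n_1·S gives 4x + 4y = -4.
λ = (n·X − d)/|n|² = (-36 − (-4))/32 = -1.
Reflection = X − 2λn = (-12, 3, -9) − (-2)·(4, 4, 0) = (-4, 11, -9).

(-4, 11, -9)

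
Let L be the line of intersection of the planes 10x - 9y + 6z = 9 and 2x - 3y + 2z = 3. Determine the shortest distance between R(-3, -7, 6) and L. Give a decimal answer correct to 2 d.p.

8.84

Direction of L: (10, -9, 6) × (2, -3, 2) = (0, -8, -12).
A point on L: solving the two plane equations with y = 1 gives (0, 1, 3).
Taking (0, 1, 3) on L with direction v = (0, -8, -12): w = R − (0, 1, 3) = (-3, -8, 3), and w × v = (120, -36, 24).
Distance = |w × v| / |v| = √16272 / √208 ≈ 8.84.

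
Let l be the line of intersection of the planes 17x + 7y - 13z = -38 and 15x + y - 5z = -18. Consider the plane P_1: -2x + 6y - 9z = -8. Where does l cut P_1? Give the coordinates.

(-2, -8, -4)

Direction of l: (17, 7, -13) × (15, 1, -5) = (-22, -110, -88).
A point on l: solving the two plane equations with x = 0 gives (0, 2, 4).
Substitute r = (0, 2, 4) + t(-22, -110, -88) into the plane: -24 + 176t = -8, so t = 1/11.
Intersection: (0, 2, 4) + (1/11)·(-22, -110, -88) = (-2, -8, -4).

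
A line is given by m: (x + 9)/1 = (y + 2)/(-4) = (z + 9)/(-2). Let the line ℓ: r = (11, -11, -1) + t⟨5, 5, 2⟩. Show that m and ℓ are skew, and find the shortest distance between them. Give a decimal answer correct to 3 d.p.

m has direction (1, -4, -2) through (-9, -2, -9).
Common perpendicular direction n = (1, -4, -2) × (5, 5, 2) = (2, -12, 25).
With w = (11, -11, -1) − (-9, -2, -9) = (20, -9, 8), w · n = 348.
Since n ≠ 0 the lines are not parallel, and w · n = 348 ≠ 0 so they do not intersect; hence they are skew.
Distance = |w · n| / |n| = |348| / √773 ≈ 12.517.

12.517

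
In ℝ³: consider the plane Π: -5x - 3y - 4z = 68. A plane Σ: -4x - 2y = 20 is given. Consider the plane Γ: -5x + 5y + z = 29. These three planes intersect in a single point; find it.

(-6, 2, -11)

Solving the 3×3 linear system -5x - 3y - 4z = 68, -4x - 2y = 20, -5x + 5y + z = 29 (e.g. by elimination or Cramer's rule, determinant = 118) gives (-6, 2, -11).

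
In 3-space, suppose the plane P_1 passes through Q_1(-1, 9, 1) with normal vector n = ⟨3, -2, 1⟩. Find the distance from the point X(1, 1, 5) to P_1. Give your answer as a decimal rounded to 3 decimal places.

P_1: n·r = n·Q_1 gives 3x - 2y + z = -20.
n·X − d = (3)·(1) + (-2)·(1) + (1)·(5) − (-20) = 26; |n| = √14.
Distance = |26| / √14 = 26/√14 ≈ 6.949.

6.949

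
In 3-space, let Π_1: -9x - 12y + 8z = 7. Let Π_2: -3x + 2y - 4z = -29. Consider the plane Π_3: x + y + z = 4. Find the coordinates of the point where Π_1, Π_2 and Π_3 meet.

(5, -3, 2)

Solving the 3×3 linear system -9x - 12y + 8z = 7, -3x + 2y - 4z = -29, x + y + z = 4 (e.g. by elimination or Cramer's rule, determinant = -82) gives (5, -3, 2).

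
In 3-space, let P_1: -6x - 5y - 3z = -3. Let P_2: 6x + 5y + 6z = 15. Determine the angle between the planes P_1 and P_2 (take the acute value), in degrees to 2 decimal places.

cos θ = |n₁·n₂| / (|n₁||n₂|) = |-79| / (√70 · √97).
θ = arccos(0.95872) ≈ 16.52°.

16.52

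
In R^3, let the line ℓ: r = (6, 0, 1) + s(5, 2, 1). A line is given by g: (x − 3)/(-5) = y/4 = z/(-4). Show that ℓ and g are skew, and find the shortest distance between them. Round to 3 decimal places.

g has direction (-5, 4, -4) through (3, 0, 0).
Common perpendicular direction n = (5, 2, 1) × (-5, 4, -4) = (-12, 15, 30).
With w = (3, 0, 0) − (6, 0, 1) = (-3, 0, -1), w · n = 6.
Since n ≠ 0 the lines are not parallel, and w · n = 6 ≠ 0 so they do not intersect; hence they are skew.
Distance = |w · n| / |n| = |6| / √1269 ≈ 0.168.

0.168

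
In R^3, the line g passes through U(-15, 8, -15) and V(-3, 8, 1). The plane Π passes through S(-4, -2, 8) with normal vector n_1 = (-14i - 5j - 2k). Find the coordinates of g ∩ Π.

A direction vector for g is V − U = (12, 0, 16).
Π: n_1·r = n_1·S gives -14x - 5y - 2z = 50.
Substitute r = (-15, 8, -15) + t(12, 0, 16) into the plane: 200 + (-200)t = 50, so t = 3/4.
Intersection: (-15, 8, -15) + (3/4)·(12, 0, 16) = (-6, 8, -3).

(-6, 8, -3)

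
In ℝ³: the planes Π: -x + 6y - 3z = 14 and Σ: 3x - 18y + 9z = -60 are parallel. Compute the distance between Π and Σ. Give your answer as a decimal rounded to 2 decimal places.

Rescale Σ by 1/(-3): -x + 6y - 3z = 20. Then distance = |14 − 20| / √46 ≈ 0.88.

0.88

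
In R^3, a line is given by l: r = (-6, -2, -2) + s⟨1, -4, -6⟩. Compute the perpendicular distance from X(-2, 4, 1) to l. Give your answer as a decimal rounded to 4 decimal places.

5.8099

Taking (-6, -2, -2) on l with direction v = (1, -4, -6): w = X − (-6, -2, -2) = (4, 6, 3), and w × v = (-24, 27, -22).
Distance = |w × v| / |v| = √1789 / √53 ≈ 5.8099.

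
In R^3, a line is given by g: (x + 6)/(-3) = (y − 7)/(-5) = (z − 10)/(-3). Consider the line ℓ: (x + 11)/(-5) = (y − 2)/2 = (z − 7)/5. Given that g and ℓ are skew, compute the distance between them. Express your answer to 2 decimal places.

g has direction (-3, -5, -3) through (-6, 7, 10).
ℓ has direction (-5, 2, 5) through (-11, 2, 7).
Common perpendicular direction n = (-3, -5, -3) × (-5, 2, 5) = (-19, 30, -31).
With w = (-11, 2, 7) − (-6, 7, 10) = (-5, -5, -3), w · n = 38.
Distance = |w · n| / |n| = |38| / √2222 ≈ 0.81.

0.81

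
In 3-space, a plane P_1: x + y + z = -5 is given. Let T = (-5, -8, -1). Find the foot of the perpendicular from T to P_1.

(-2, -5, 2)

Foot = T − λn with λ = (n·T − d)/|n|² = (-14 − (-5))/3 = -3.
Foot = (-5, -8, -1) − (-3)·(1, 1, 1) = (-2, -5, 2).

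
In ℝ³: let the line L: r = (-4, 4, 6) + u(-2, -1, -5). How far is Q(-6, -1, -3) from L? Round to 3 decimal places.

Taking (-4, 4, 6) on L with direction v = (-2, -1, -5): w = Q − (-4, 4, 6) = (-2, -5, -9), and w × v = (16, 8, -8).
Distance = |w × v| / |v| = √384 / √30 ≈ 3.578.

3.578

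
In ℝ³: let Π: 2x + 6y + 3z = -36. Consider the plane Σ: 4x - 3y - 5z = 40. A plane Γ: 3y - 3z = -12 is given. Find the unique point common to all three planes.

Solving the 3×3 linear system 2x + 6y + 3z = -36, 4x - 3y - 5z = 40, 3y - 3z = -12 (e.g. by elimination or Cramer's rule, determinant = 156) gives (3, -6, -2).

(3, -6, -2)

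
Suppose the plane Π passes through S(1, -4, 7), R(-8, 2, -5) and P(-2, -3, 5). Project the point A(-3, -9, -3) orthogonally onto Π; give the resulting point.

(-3, -1, 1)

SR = (-9, 6, -12), SP = (-3, 1, -2); a normal to Π is SR × SP = (0, 18, 9).
Using S: Π has equation 18y + 9z = -9.
Foot = A − λn with λ = (n·A − d)/|n|² = (-189 − (-9))/405 = -4/9.
Foot = (-3, -9, -3) − (-4/9)·(0, 18, 9) = (-3, -1, 1).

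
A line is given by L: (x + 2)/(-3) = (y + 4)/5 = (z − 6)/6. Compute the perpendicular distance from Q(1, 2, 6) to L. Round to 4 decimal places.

L has direction (-3, 5, 6) through (-2, -4, 6).
Taking (-2, -4, 6) on L with direction v = (-3, 5, 6): w = Q − (-2, -4, 6) = (3, 6, 0), and w × v = (36, -18, 33).
Distance = |w × v| / |v| = √2709 / √70 ≈ 6.2209.

6.2209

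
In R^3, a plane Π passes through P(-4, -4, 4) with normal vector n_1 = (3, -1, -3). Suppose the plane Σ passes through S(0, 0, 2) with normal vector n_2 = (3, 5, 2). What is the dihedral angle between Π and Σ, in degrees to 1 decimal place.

85.7

Π: n_1·r = n_1·P gives 3x - y - 3z = -20.
Σ: n_2·r = n_2·S gives 3x + 5y + 2z = 4.
cos θ = |n₁·n₂| / (|n₁||n₂|) = |-2| / (√19 · √38).
θ = arccos(0.07443) ≈ 85.7°.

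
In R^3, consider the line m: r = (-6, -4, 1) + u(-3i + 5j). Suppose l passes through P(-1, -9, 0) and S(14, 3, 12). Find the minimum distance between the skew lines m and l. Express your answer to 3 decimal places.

1.760

A direction vector for l is S − P = (15, 12, 12).
Common perpendicular direction n = (-3, 5, 0) × (15, 12, 12) = (60, 36, -111).
With w = (-1, -9, 0) − (-6, -4, 1) = (5, -5, -1), w · n = 231.
Distance = |w · n| / |n| = |231| / √17217 ≈ 1.760.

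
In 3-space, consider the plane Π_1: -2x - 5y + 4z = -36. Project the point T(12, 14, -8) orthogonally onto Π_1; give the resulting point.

(8, 4, 0)

Foot = T − λn with λ = (n·T − d)/|n|² = (-126 − (-36))/45 = -2.
Foot = (12, 14, -8) − (-2)·(-2, -5, 4) = (8, 4, 0).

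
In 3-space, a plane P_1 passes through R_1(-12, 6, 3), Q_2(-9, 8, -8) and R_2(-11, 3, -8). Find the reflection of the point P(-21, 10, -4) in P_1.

R_1Q_2 = (3, 2, -11), R_1R_2 = (1, -3, -11); a normal to P_1 is R_1Q_2 × R_1R_2 = (-55, 22, -11).
Using R_1: P_1 has equation -55x + 22y - 11z = 759.
λ = (n·P − d)/|n|² = (1419 − 759)/3630 = 2/11.
Reflection = P − 2λn = (-21, 10, -4) − (4/11)·(-55, 22, -11) = (-1, 2, 0).

(-1, 2, 0)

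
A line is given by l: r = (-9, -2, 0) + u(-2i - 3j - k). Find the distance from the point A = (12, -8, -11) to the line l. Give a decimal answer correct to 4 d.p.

Taking (-9, -2, 0) on l with direction v = (-2, -3, -1): w = A − (-9, -2, 0) = (21, -6, -11), and w × v = (-27, 43, -75).
Distance = |w × v| / |v| = √8203 / √14 ≈ 24.2060.

24.2060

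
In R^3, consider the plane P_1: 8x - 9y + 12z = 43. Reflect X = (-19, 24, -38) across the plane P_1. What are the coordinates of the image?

(29, -30, 34)

λ = (n·X − d)/|n|² = (-824 − 43)/289 = -3.
Reflection = X − 2λn = (-19, 24, -38) − (-6)·(8, -9, 12) = (29, -30, 34).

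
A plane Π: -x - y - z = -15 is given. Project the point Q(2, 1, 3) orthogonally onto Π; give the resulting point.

(5, 4, 6)

Foot = Q − λn with λ = (n·Q − d)/|n|² = (-6 − (-15))/3 = 3.
Foot = (2, 1, 3) − 3·(-1, -1, -1) = (5, 4, 6).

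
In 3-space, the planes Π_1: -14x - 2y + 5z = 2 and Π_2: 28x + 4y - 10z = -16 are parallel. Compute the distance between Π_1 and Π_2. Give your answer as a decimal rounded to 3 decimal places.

Rescale Π_2 by 1/(-2): -14x - 2y + 5z = 8. Then distance = |2 − 8| / √225 ≈ 0.400.

0.400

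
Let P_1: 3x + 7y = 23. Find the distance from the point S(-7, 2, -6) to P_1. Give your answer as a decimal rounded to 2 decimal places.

n·S − d = (3)·(-7) + (7)·(2) + (0)·(-6) − 23 = -30; |n| = √58.
Distance = |-30| / √58 = 30/√58 ≈ 3.94.

3.94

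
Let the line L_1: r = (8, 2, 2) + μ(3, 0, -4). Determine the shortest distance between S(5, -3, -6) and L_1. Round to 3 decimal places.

8.766

Taking (8, 2, 2) on L_1 with direction v = (3, 0, -4): w = S − (8, 2, 2) = (-3, -5, -8), and w × v = (20, -36, 15).
Distance = |w × v| / |v| = √1921 / √25 ≈ 8.766.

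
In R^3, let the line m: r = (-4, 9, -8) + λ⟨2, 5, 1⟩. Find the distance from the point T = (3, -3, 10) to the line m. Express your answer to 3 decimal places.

22.156

Taking (-4, 9, -8) on m with direction v = (2, 5, 1): w = T − (-4, 9, -8) = (7, -12, 18), and w × v = (-102, 29, 59).
Distance = |w × v| / |v| = √14726 / √30 ≈ 22.156.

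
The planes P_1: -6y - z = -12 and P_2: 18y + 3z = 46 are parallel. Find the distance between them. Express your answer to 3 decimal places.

0.548

Rescale P_2 by 1/(-3): -6y - z = -46/3. Then distance = |-12 − (-46/3)| / √37 ≈ 0.548.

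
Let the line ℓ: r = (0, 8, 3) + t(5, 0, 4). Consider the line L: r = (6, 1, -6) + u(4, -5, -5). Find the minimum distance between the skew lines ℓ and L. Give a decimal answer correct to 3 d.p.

Common perpendicular direction n = (5, 0, 4) × (4, -5, -5) = (20, 41, -25).
With w = (6, 1, -6) − (0, 8, 3) = (6, -7, -9), w · n = 58.
Distance = |w · n| / |n| = |58| / √2706 ≈ 1.115.

1.115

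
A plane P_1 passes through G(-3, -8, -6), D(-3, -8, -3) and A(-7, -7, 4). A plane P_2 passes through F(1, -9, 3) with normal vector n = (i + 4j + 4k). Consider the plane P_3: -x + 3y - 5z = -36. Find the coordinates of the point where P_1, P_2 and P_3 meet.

GD = (0, 0, 3), GA = (-4, 1, 10); a normal to P_1 is GD × GA = (-3, -12, 0).
Using G: P_1 has equation -3x - 12y = 105.
P_2: n·r = n·F gives x + 4y + 4z = -23.
Solving the 3×3 linear system -3x - 12y = 105, x + 4y + 4z = -23, -x + 3y - 5z = -36 (e.g. by elimination or Cramer's rule, determinant = 84) gives (-3, -8, 3).

(-3, -8, 3)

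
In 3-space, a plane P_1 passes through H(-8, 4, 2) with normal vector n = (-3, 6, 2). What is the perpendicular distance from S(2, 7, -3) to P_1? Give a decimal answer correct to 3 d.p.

P_1: n·r = n·H gives -3x + 6y + 2z = 52.
n·S − d = (-3)·(2) + (6)·(7) + (2)·(-3) − 52 = -22; |n| = √49.
Distance = |-22| / √49 = 22/√49 ≈ 3.143.

3.143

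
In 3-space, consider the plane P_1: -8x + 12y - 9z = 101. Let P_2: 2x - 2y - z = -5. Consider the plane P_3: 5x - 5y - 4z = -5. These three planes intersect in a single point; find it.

Solving the 3×3 linear system -8x + 12y - 9z = 101, 2x - 2y - z = -5, 5x - 5y - 4z = -5 (e.g. by elimination or Cramer's rule, determinant = 12) gives (-1, 4, -5).

(-1, 4, -5)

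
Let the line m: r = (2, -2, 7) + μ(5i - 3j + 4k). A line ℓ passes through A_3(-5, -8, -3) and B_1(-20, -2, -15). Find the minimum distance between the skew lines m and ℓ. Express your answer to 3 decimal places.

3.436

A direction vector for ℓ is B_1 − A_3 = (-15, 6, -12).
Common perpendicular direction n = (5, -3, 4) × (-15, 6, -12) = (12, 0, -15).
With w = (-5, -8, -3) − (2, -2, 7) = (-7, -6, -10), w · n = 66.
Distance = |w · n| / |n| = |66| / √369 ≈ 3.436.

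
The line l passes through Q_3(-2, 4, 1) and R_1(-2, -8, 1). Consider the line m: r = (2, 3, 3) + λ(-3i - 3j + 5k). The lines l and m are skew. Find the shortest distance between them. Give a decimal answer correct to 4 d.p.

A direction vector for l is R_1 − Q_3 = (0, -12, 0).
Common perpendicular direction n = (0, -12, 0) × (-3, -3, 5) = (-60, 0, -36).
With w = (2, 3, 3) − (-2, 4, 1) = (4, -1, 2), w · n = -312.
Distance = |w · n| / |n| = |-312| / √4896 ≈ 4.4590.

4.4590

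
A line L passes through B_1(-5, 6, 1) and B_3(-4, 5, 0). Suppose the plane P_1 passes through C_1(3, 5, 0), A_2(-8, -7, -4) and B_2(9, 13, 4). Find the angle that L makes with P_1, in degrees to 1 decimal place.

A direction vector for L is B_3 − B_1 = (1, -1, -1).
C_1A_2 = (-11, -12, -4), C_1B_2 = (6, 8, 4); a normal to P_1 is C_1A_2 × C_1B_2 = (-16, 20, -16).
Using C_1: P_1 has equation -16x + 20y - 16z = 52.
sin θ = |n·v| / (|n||v|) = |-20| / (√912 · √3) = 0.38236.
θ ≈ 22.5°.

22.5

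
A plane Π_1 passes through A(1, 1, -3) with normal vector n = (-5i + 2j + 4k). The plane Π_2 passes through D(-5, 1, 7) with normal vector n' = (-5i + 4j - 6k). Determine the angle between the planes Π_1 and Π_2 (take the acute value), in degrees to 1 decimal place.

Π_1: n·r = n·A gives -5x + 2y + 4z = -15.
Π_2: n'·r = n'·D gives -5x + 4y - 6z = -13.
cos θ = |n₁·n₂| / (|n₁||n₂|) = |9| / (√45 · √77).
θ = arccos(0.15289) ≈ 81.2°.

81.2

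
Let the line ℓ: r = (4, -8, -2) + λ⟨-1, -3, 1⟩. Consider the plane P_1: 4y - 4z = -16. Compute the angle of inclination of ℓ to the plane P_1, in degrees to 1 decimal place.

58.5

sin θ = |n·v| / (|n||v|) = |-16| / (√32 · √11) = 0.85280.
θ ≈ 58.5°.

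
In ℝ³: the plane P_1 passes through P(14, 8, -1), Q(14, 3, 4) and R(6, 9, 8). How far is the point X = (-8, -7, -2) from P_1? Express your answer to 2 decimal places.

23.05

PQ = (0, -5, 5), PR = (-8, 1, 9); a normal to P_1 is PQ × PR = (-50, -40, -40).
Using P: P_1 has equation -50x - 40y - 40z = -980.
n·X − d = (-50)·(-8) + (-40)·(-7) + (-40)·(-2) − (-980) = 1740; |n| = √5700.
Distance = |1740| / √5700 = 1740/√5700 ≈ 23.05.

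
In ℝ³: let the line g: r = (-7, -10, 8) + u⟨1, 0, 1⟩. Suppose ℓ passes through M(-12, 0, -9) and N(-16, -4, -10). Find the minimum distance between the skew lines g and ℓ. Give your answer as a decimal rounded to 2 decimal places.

A direction vector for ℓ is N − M = (-4, -4, -1).
Common perpendicular direction n = (1, 0, 1) × (-4, -4, -1) = (4, -3, -4).
With w = (-12, 0, -9) − (-7, -10, 8) = (-5, 10, -17), w · n = 18.
Distance = |w · n| / |n| = |18| / √41 ≈ 2.81.

2.81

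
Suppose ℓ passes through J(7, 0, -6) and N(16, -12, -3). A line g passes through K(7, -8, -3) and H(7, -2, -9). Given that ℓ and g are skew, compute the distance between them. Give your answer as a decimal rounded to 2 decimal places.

A direction vector for ℓ is N − J = (9, -12, 3).
A direction vector for g is H − K = (0, 6, -6).
Common perpendicular direction n = (9, -12, 3) × (0, 6, -6) = (54, 54, 54).
With w = (7, -8, -3) − (7, 0, -6) = (0, -8, 3), w · n = -270.
Distance = |w · n| / |n| = |-270| / √8748 ≈ 2.89.

2.89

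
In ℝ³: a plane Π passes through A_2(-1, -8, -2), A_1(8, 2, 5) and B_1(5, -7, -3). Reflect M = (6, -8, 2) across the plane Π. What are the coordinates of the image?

(4, -2, -4)

A_2A_1 = (9, 10, 7), A_2B_1 = (6, 1, -1); a normal to Π is A_2A_1 × A_2B_1 = (-17, 51, -51).
Using A_2: Π has equation -17x + 51y - 51z = -289.
λ = (n·M − d)/|n|² = (-612 − (-289))/5491 = -1/17.
Reflection = M − 2λn = (6, -8, 2) − (-2/17)·(-17, 51, -51) = (4, -2, -4).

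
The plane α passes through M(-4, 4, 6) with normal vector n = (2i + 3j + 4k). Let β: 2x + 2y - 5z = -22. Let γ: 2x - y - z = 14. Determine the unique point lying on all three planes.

(8, -4, 6)

α: n·r = n·M gives 2x + 3y + 4z = 28.
Solving the 3×3 linear system 2x + 3y + 4z = 28, 2x + 2y - 5z = -22, 2x - y - z = 14 (e.g. by elimination or Cramer's rule, determinant = -62) gives (8, -4, 6).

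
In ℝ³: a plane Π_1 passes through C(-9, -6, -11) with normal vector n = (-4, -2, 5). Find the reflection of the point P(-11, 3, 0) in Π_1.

(-3, 7, -10)

Π_1: n·r = n·C gives -4x - 2y + 5z = -7.
λ = (n·P − d)/|n|² = (38 − (-7))/45 = 1.
Reflection = P − 2λn = (-11, 3, 0) − 2·(-4, -2, 5) = (-3, 7, -10).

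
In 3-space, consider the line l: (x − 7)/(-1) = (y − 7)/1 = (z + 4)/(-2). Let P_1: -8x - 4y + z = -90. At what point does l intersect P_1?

(8, 6, -2)

l has direction (-1, 1, -2) through (7, 7, -4).
Substitute r = (7, 7, -4) + t(-1, 1, -2) into the plane: -88 + 2t = -90, so t = -1.
Intersection: (7, 7, -4) + (-1)·(-1, 1, -2) = (8, 6, -2).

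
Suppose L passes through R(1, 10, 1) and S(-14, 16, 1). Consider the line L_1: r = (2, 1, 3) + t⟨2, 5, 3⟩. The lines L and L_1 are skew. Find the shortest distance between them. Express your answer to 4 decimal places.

5.6331

A direction vector for L is S − R = (-15, 6, 0).
Common perpendicular direction n = (-15, 6, 0) × (2, 5, 3) = (18, 45, -87).
With w = (2, 1, 3) − (1, 10, 1) = (1, -9, 2), w · n = -561.
Distance = |w · n| / |n| = |-561| / √9918 ≈ 5.6331.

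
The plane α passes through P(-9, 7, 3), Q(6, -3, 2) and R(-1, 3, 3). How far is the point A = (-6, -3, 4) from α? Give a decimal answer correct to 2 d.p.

PQ = (15, -10, -1), PR = (8, -4, 0); a normal to α is PQ × PR = (-4, -8, 20).
Using P: α has equation -4x - 8y + 20z = 40.
n·A − d = (-4)·(-6) + (-8)·(-3) + (20)·(4) − 40 = 88; |n| = √480.
Distance = |88| / √480 = 88/√480 ≈ 4.02.

4.02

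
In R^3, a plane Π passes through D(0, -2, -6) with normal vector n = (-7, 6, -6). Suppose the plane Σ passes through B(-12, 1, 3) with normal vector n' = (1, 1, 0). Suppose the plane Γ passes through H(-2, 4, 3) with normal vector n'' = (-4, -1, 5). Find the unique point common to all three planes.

(-6, -5, -2)

Π: n·r = n·D gives -7x + 6y - 6z = 24.
Σ: n'·r = n'·B gives x + y = -11.
Γ: n''·r = n''·H gives -4x - y + 5z = 19.
Solving the 3×3 linear system -7x + 6y - 6z = 24, x + y = -11, -4x - y + 5z = 19 (e.g. by elimination or Cramer's rule, determinant = -83) gives (-6, -5, -2).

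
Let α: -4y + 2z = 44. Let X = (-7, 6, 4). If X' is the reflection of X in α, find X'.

λ = (n·X − d)/|n|² = (-16 − 44)/20 = -3.
Reflection = X − 2λn = (-7, 6, 4) − (-6)·(0, -4, 2) = (-7, -18, 16).

(-7, -18, 16)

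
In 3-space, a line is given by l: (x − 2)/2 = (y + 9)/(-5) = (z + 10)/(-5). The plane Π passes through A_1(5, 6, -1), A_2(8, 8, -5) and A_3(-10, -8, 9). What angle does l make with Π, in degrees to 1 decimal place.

l has direction (2, -5, -5) through (2, -9, -10).
A_1A_2 = (3, 2, -4), A_1A_3 = (-15, -14, 10); a normal to Π is A_1A_2 × A_1A_3 = (-36, 30, -12).
Using A_1: Π has equation -36x + 30y - 12z = 12.
sin θ = |n·v| / (|n||v|) = |-162| / (√2340 · √54) = 0.45573.
θ ≈ 27.1°.

27.1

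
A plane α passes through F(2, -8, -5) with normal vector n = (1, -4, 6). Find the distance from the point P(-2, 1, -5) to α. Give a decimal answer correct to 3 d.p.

5.494

α: n·r = n·F gives x - 4y + 6z = 4.
n·P − d = (1)·(-2) + (-4)·(1) + (6)·(-5) − 4 = -40; |n| = √53.
Distance = |-40| / √53 = 40/√53 ≈ 5.494.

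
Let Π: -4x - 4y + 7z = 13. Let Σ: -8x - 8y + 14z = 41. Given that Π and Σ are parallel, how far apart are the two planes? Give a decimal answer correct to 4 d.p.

0.8333

Rescale Σ by 1/2: -4x - 4y + 7z = 41/2. Then distance = |13 − (41/2)| / √81 ≈ 0.8333.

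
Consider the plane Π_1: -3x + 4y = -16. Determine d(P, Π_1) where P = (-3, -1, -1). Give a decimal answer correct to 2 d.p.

n·P − d = (-3)·(-3) + (4)·(-1) + (0)·(-1) − (-16) = 21; |n| = √25.
Distance = |21| / √25 = 21/√25 ≈ 4.20.

4.20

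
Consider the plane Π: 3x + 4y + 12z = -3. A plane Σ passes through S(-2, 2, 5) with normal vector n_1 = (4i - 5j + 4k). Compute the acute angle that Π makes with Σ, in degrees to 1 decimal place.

Σ: n_1·r = n_1·S gives 4x - 5y + 4z = 2.
cos θ = |n₁·n₂| / (|n₁||n₂|) = |40| / (√169 · √57).
θ = arccos(0.40755) ≈ 65.9°.

65.9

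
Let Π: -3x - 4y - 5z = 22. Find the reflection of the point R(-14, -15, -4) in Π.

(-2, 1, 16)

λ = (n·R − d)/|n|² = (122 − 22)/50 = 2.
Reflection = R − 2λn = (-14, -15, -4) − 4·(-3, -4, -5) = (-2, 1, 16).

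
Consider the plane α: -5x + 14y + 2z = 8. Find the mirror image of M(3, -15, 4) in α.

λ = (n·M − d)/|n|² = (-217 − 8)/225 = -1.
Reflection = M − 2λn = (3, -15, 4) − (-2)·(-5, 14, 2) = (-7, 13, 8).

(-7, 13, 8)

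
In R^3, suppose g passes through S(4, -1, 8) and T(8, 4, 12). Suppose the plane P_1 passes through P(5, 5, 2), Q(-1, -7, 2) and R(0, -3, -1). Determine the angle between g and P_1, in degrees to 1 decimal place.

1.1

A direction vector for g is T − S = (4, 5, 4).
PQ = (-6, -12, 0), PR = (-5, -8, -3); a normal to P_1 is PQ × PR = (36, -18, -12).
Using P: P_1 has equation 36x - 18y - 12z = 66.
sin θ = |n·v| / (|n||v|) = |6| / (√1764 · √57) = 0.01892.
θ ≈ 1.1°.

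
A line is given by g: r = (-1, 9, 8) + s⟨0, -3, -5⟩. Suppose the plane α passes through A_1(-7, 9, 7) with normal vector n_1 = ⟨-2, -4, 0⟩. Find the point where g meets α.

(-1, 6, 3)

α: n_1·r = n_1·A_1 gives -2x - 4y = -22.
Substitute r = (-1, 9, 8) + t(0, -3, -5) into the plane: -34 + 12t = -22, so t = 1.
Intersection: (-1, 9, 8) + 1·(0, -3, -5) = (-1, 6, 3).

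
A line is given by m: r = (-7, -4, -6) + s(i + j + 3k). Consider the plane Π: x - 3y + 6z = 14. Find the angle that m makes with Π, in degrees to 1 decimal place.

45.3

sin θ = |n·v| / (|n||v|) = |16| / (√46 · √11) = 0.71129.
θ ≈ 45.3°.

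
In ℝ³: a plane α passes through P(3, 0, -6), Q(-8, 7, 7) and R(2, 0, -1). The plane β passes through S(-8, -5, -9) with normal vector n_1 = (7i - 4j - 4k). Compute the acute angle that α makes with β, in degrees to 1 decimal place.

84.3

PQ = (-11, 7, 13), PR = (-1, 0, 5); a normal to α is PQ × PR = (35, 42, 7).
Using P: α has equation 35x + 42y + 7z = 63.
β: n_1·r = n_1·S gives 7x - 4y - 4z = 0.
cos θ = |n₁·n₂| / (|n₁||n₂|) = |49| / (√3038 · √81).
θ = arccos(0.09878) ≈ 84.3°.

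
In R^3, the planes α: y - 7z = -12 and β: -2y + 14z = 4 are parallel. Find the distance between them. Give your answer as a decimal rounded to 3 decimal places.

Rescale β by 1/(-2): y - 7z = -2. Then distance = |-12 − (-2)| / √50 ≈ 1.414.

1.414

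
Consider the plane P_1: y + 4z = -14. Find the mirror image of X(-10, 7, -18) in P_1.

λ = (n·X − d)/|n|² = (-65 − (-14))/17 = -3.
Reflection = X − 2λn = (-10, 7, -18) − (-6)·(0, 1, 4) = (-10, 13, 6).

(-10, 13, 6)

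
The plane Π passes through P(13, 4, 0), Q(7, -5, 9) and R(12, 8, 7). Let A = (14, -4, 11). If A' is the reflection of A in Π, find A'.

PQ = (-6, -9, 9), PR = (-1, 4, 7); a normal to Π is PQ × PR = (-99, 33, -33).
Using P: Π has equation -99x + 33y - 33z = -1155.
λ = (n·A − d)/|n|² = (-1881 − (-1155))/11979 = -2/33.
Reflection = A − 2λn = (14, -4, 11) − (-4/33)·(-99, 33, -33) = (2, 0, 7).

(2, 0, 7)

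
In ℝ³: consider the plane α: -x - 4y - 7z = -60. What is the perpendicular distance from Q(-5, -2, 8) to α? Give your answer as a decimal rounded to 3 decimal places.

2.093

n·Q − d = (-1)·(-5) + (-4)·(-2) + (-7)·(8) − (-60) = 17; |n| = √66.
Distance = |17| / √66 = 17/√66 ≈ 2.093.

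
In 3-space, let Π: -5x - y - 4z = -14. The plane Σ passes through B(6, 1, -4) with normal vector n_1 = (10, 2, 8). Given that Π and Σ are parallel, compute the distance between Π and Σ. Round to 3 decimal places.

Σ: n_1·r = n_1·B gives 10x + 2y + 8z = 30.
Rescale Σ by 1/(-2): -5x - y - 4z = -15. Then distance = |-14 − (-15)| / √42 ≈ 0.154.

0.154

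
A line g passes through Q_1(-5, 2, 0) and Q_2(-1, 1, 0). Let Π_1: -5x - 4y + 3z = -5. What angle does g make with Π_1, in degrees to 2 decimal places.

33.28

A direction vector for g is Q_2 − Q_1 = (4, -1, 0).
sin θ = |n·v| / (|n||v|) = |-16| / (√50 · √17) = 0.54880.
θ ≈ 33.28°.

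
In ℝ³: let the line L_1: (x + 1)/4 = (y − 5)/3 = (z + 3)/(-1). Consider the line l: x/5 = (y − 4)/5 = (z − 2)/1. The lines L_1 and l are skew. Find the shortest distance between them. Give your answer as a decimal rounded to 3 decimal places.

L_1 has direction (4, 3, -1) through (-1, 5, -3).
l has direction (5, 5, 1) through (0, 4, 2).
Common perpendicular direction n = (4, 3, -1) × (5, 5, 1) = (8, -9, 5).
With w = (0, 4, 2) − (-1, 5, -3) = (1, -1, 5), w · n = 42.
Distance = |w · n| / |n| = |42| / √170 ≈ 3.221.

3.221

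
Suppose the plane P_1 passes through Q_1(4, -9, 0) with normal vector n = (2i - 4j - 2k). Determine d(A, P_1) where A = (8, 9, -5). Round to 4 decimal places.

P_1: n·r = n·Q_1 gives 2x - 4y - 2z = 44.
n·A − d = (2)·(8) + (-4)·(9) + (-2)·(-5) − 44 = -54; |n| = √24.
Distance = |-54| / √24 = 54/√24 ≈ 11.0227.

11.0227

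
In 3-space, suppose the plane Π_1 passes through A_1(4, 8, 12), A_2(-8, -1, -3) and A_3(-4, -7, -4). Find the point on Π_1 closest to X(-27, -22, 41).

(0, 2, 5)

A_1A_2 = (-12, -9, -15), A_1A_3 = (-8, -15, -16); a normal to Π_1 is A_1A_2 × A_1A_3 = (-81, -72, 108).
Using A_1: Π_1 has equation -81x - 72y + 108z = 396.
Foot = X − λn with λ = (n·X − d)/|n|² = (8199 − 396)/23409 = 1/3.
Foot = (-27, -22, 41) − (1/3)·(-81, -72, 108) = (0, 2, 5).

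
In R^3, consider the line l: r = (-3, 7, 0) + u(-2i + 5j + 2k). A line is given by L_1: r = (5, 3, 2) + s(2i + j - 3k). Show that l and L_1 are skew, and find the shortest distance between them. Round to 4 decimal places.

Common perpendicular direction n = (-2, 5, 2) × (2, 1, -3) = (-17, -2, -12).
With w = (5, 3, 2) − (-3, 7, 0) = (8, -4, 2), w · n = -152.
Since n ≠ 0 the lines are not parallel, and w · n = -152 ≠ 0 so they do not intersect; hence they are skew.
Distance = |w · n| / |n| = |-152| / √437 ≈ 7.2711.

7.2711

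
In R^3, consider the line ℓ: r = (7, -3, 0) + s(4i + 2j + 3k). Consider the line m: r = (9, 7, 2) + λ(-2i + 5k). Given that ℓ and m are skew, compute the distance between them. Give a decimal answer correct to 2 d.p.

8.24

Common perpendicular direction n = (4, 2, 3) × (-2, 0, 5) = (10, -26, 4).
With w = (9, 7, 2) − (7, -3, 0) = (2, 10, 2), w · n = -232.
Distance = |w · n| / |n| = |-232| / √792 ≈ 8.24.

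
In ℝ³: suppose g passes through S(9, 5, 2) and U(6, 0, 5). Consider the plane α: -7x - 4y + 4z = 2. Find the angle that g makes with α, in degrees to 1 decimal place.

A direction vector for g is U − S = (-3, -5, 3).
sin θ = |n·v| / (|n||v|) = |53| / (√81 · √43) = 0.89805.
θ ≈ 63.9°.

63.9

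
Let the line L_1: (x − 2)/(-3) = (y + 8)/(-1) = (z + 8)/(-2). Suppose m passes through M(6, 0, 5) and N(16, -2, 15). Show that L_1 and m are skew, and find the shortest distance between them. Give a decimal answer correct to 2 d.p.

9.87

L_1 has direction (-3, -1, -2) through (2, -8, -8).
A direction vector for m is N − M = (10, -2, 10).
Common perpendicular direction n = (-3, -1, -2) × (10, -2, 10) = (-14, 10, 16).
With w = (6, 0, 5) − (2, -8, -8) = (4, 8, 13), w · n = 232.
Since n ≠ 0 the lines are not parallel, and w · n = 232 ≠ 0 so they do not intersect; hence they are skew.
Distance = |w · n| / |n| = |232| / √552 ≈ 9.87.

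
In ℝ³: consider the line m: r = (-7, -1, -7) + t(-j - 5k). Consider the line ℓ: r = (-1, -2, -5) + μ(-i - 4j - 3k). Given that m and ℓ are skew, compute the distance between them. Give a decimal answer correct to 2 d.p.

6.14

Common perpendicular direction n = (0, -1, -5) × (-1, -4, -3) = (-17, 5, -1).
With w = (-1, -2, -5) − (-7, -1, -7) = (6, -1, 2), w · n = -109.
Distance = |w · n| / |n| = |-109| / √315 ≈ 6.14.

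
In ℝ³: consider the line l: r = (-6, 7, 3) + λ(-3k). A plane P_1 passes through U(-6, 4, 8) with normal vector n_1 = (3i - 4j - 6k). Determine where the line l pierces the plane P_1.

P_1: n_1·r = n_1·U gives 3x - 4y - 6z = -82.
Substitute r = (-6, 7, 3) + t(0, 0, -3) into the plane: -64 + 18t = -82, so t = -1.
Intersection: (-6, 7, 3) + (-1)·(0, 0, -3) = (-6, 7, 6).

(-6, 7, 6)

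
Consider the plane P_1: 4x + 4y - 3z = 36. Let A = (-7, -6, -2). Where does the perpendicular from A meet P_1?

Foot = A − λn with λ = (n·A − d)/|n|² = (-46 − 36)/41 = -2.
Foot = (-7, -6, -2) − (-2)·(4, 4, -3) = (1, 2, -8).

(1, 2, -8)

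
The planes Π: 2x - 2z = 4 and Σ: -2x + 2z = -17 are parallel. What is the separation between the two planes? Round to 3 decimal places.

Rescale Σ by 1/(-1): 2x - 2z = 17. Then distance = |4 − 17| / √8 ≈ 4.596.

4.596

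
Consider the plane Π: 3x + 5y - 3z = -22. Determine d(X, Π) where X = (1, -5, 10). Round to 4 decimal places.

4.5750

n·X − d = (3)·(1) + (5)·(-5) + (-3)·(10) − (-22) = -30; |n| = √43.
Distance = |-30| / √43 = 30/√43 ≈ 4.5750.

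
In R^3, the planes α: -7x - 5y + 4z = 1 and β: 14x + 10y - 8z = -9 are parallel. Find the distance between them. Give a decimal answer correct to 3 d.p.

Rescale β by 1/(-2): -7x - 5y + 4z = 9/2. Then distance = |1 − (9/2)| / √90 ≈ 0.369.

0.369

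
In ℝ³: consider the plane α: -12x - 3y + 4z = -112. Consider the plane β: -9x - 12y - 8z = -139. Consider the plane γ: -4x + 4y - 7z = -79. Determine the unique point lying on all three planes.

Solving the 3×3 linear system -12x - 3y + 4z = -112, -9x - 12y - 8z = -139, -4x + 4y - 7z = -79 (e.g. by elimination or Cramer's rule, determinant = -1635) gives (11, 0, 5).

(11, 0, 5)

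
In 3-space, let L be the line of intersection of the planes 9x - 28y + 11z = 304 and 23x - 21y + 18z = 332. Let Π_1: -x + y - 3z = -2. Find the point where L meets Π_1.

Direction of L: (9, -28, 11) × (23, -21, 18) = (-273, 91, 455).
A point on L: solving the two plane equations with x = 4 gives (4, -8, 4).
Substitute r = (4, -8, 4) + t(-273, 91, 455) into the plane: -24 + (-1001)t = -2, so t = -2/91.
Intersection: (4, -8, 4) + (-2/91)·(-273, 91, 455) = (10, -10, -6).

(10, -10, -6)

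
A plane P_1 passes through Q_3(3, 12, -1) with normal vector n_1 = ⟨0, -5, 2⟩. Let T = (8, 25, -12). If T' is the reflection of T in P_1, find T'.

(8, -5, 0)

P_1: n_1·r = n_1·Q_3 gives -5y + 2z = -62.
λ = (n·T − d)/|n|² = (-149 − (-62))/29 = -3.
Reflection = T − 2λn = (8, 25, -12) − (-6)·(0, -5, 2) = (8, -5, 0).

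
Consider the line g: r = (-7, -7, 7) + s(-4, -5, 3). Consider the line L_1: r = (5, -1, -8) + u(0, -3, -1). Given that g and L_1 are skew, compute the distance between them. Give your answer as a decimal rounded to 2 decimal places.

Common perpendicular direction n = (-4, -5, 3) × (0, -3, -1) = (14, -4, 12).
With w = (5, -1, -8) − (-7, -7, 7) = (12, 6, -15), w · n = -36.
Distance = |w · n| / |n| = |-36| / √356 ≈ 1.91.

1.91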